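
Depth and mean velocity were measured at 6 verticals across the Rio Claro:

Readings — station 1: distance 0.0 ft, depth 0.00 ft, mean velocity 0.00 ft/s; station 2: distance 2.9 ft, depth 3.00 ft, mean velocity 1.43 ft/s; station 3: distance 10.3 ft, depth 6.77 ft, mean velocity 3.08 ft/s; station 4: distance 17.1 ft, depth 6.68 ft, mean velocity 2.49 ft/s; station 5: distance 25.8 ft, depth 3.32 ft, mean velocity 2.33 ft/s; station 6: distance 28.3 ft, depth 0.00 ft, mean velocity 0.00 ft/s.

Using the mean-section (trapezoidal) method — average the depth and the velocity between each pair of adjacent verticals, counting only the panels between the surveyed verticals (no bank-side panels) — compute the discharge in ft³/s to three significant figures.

322 ft³/s

Panel 1-2: Δb = 2.9 ft, d̄ = (0.00+3.00)/2 = 1.5, v̄ = (0.00+1.43)/2 = 0.715 → q = 2.9×1.5×0.715 = 3.110 ft³/s
Panel 2-3: Δb = 7.4 ft, d̄ = (3.00+6.77)/2 = 4.885, v̄ = (1.43+3.08)/2 = 2.255 → q = 7.4×4.885×2.255 = 81.52 ft³/s
Panel 3-4: Δb = 6.8 ft, d̄ = (6.77+6.68)/2 = 6.725, v̄ = (3.08+2.49)/2 = 2.785 → q = 6.8×6.725×2.785 = 127.4 ft³/s
Panel 4-5: Δb = 8.7 ft, d̄ = (6.68+3.32)/2 = 5, v̄ = (2.49+2.33)/2 = 2.41 → q = 8.7×5×2.41 = 104.8 ft³/s
Panel 5-6: Δb = 2.5 ft, d̄ = (3.32+0.00)/2 = 1.66, v̄ = (2.33+0.00)/2 = 1.165 → q = 2.5×1.66×1.165 = 4.835 ft³/s
Q = Σ q = 321.7 ft³/s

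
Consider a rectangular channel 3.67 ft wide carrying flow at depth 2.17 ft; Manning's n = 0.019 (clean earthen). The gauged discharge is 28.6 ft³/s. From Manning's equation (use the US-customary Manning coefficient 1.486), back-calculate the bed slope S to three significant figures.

0.00212

A = b·y = 3.67 × 2.17 = 7.964 ft²
P = b + 2y = 3.67 + 2×2.17 = 8.010 ft
R = A/P = 7.964/8.010 = 0.9942 ft
S = (Q·n / (1.486·A·R^(2/3)))² = (28.6×0.019 / (1.486×7.964×0.9962))² = 0.002125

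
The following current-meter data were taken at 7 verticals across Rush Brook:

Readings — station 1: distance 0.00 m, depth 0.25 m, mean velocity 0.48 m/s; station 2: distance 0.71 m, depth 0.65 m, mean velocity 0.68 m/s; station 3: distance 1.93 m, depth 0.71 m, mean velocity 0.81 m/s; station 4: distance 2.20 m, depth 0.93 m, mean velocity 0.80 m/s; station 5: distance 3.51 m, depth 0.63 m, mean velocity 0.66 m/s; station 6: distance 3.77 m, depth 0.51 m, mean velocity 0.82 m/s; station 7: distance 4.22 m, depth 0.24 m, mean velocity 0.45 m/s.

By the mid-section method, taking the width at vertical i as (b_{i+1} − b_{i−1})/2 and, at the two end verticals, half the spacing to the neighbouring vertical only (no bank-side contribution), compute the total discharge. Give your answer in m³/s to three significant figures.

w_1 = (0.71 − 0.00)/2 = 0.355 m; q_1 = 0.48 × 0.25 × 0.355 = 0.04260 m³/s
w_2 = (1.93 − 0.00)/2 = 0.965 m; q_2 = 0.68 × 0.65 × 0.965 = 0.4265 m³/s
w_3 = (2.20 − 0.71)/2 = 0.745 m; q_3 = 0.81 × 0.71 × 0.745 = 0.4284 m³/s
w_4 = (3.51 − 1.93)/2 = 0.79 m; q_4 = 0.80 × 0.93 × 0.79 = 0.5878 m³/s
w_5 = (3.77 − 2.20)/2 = 0.785 m; q_5 = 0.66 × 0.63 × 0.785 = 0.3264 m³/s
w_6 = (4.22 − 3.51)/2 = 0.355 m; q_6 = 0.82 × 0.51 × 0.355 = 0.1485 m³/s
w_7 = (4.22 − 3.77)/2 = 0.225 m; q_7 = 0.45 × 0.24 × 0.225 = 0.02430 m³/s
Q = Σ qᵢ = 1.985 m³/s

1.98 m³/s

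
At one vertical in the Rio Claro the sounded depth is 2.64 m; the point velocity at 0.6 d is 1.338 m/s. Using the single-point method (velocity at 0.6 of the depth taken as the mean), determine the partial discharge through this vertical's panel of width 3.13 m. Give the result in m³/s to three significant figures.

v̄ = v₀.₆ = 1.338 m/s
q = v̄ × d × w = 1.338 × 2.64 × 3.13 = 11.06 m³/s

11.1 m³/s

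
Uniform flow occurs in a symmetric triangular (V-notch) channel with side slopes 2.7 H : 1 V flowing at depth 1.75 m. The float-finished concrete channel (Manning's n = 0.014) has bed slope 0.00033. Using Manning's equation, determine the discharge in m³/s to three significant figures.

9.40 m³/s

A = z·y² = 2.7×1.75² = 8.269 m²
P = 2y√(1+z²) = 2×1.75×√(1+2.7²) = 10.08 m
R = A/P = 8.269/10.08 = 0.8205 m
Q = (1/n)·A·R^(2/3)·S^(1/2) = (1/0.014) × 8.269 × 0.8205^(2/3) × 0.00033^(1/2) = 9.404 m³/s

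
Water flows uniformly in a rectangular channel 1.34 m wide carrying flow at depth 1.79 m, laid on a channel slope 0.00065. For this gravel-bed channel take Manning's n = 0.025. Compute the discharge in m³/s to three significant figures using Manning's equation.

1.52 m³/s

A = b·y = 1.34 × 1.79 = 2.399 m²
P = b + 2y = 1.34 + 2×1.79 = 4.920 m
R = A/P = 2.399/4.920 = 0.4875 m
Q = (1/n)·A·R^(2/3)·S^(1/2) = (1/0.025) × 2.399 × 0.4875^(2/3) × 0.00065^(1/2) = 1.515 m³/s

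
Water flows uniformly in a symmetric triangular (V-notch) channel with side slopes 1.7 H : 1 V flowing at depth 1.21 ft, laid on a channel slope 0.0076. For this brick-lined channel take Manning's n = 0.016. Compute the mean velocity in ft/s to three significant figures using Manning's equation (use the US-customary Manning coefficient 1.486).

A = z·y² = 1.7×1.21² = 2.489 ft²
P = 2y√(1+z²) = 2×1.21×√(1+1.7²) = 4.773 ft
R = A/P = 2.489/4.773 = 0.5215 ft
Q = (1.486/n)·A·R^(2/3)·S^(1/2) = (1.486/0.016) × 2.489 × 0.5215^(2/3) × 0.0076^(1/2) = 13.06 ft³/s
V = Q/A = 13.06/2.489 = 5.246 ft/s

5.25 ft/s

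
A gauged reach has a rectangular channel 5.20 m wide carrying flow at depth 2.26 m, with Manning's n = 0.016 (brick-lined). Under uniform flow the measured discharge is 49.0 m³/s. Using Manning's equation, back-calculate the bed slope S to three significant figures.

A = b·y = 5.20 × 2.26 = 11.75 m²
P = b + 2y = 5.20 + 2×2.26 = 9.720 m
R = A/P = 11.75/9.720 = 1.209 m
S = (Q·n / (1·A·R^(2/3)))² = (49.0×0.016 / (1×11.75×1.135))² = 0.003455

0.00346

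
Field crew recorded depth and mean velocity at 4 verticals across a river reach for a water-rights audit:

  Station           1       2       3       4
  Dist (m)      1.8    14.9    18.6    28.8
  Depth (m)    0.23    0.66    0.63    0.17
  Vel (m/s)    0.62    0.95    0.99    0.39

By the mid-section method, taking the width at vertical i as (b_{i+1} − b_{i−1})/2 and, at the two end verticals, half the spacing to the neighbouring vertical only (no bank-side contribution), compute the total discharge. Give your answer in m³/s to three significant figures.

10.9 m³/s

w_1 = (14.9 − 1.8)/2 = 6.55 m; q_1 = 0.62 × 0.23 × 6.55 = 0.9340 m³/s
w_2 = (18.6 − 1.8)/2 = 8.4 m; q_2 = 0.95 × 0.66 × 8.4 = 5.267 m³/s
w_3 = (28.8 − 14.9)/2 = 6.95 m; q_3 = 0.99 × 0.63 × 6.95 = 4.335 m³/s
w_4 = (28.8 − 18.6)/2 = 5.1 m; q_4 = 0.39 × 0.17 × 5.1 = 0.3381 m³/s
Q = Σ qᵢ = 10.87 m³/s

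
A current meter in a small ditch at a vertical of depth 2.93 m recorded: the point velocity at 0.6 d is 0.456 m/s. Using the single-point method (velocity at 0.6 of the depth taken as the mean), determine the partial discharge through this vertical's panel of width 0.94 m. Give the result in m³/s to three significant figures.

1.26 m³/s

v̄ = v₀.₆ = 0.456 m/s
q = v̄ × d × w = 0.4560 × 2.93 × 0.94 = 1.256 m³/s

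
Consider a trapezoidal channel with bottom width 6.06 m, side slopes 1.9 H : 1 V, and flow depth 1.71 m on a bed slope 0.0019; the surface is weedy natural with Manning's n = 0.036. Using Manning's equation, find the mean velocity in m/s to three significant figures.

A = (b + z·y)·y = (6.06 + 1.9×1.71)×1.71 = 15.92 m²
P = b + 2y√(1+z²) = 6.06 + 2×1.71×√(1+1.9²) = 13.40 m
R = A/P = 15.92/13.40 = 1.188 m
Q = (1/n)·A·R^(2/3)·S^(1/2) = (1/0.036) × 15.92 × 1.188^(2/3) × 0.0019^(1/2) = 21.62 m³/s
V = Q/A = 21.62/15.92 = 1.358 m/s

1.36 m/s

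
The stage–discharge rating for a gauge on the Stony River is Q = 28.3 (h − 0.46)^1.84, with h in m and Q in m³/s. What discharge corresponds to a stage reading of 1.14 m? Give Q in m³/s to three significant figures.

Q = 28.3 × (1.14 − 0.46)^1.84 = 28.3 × 0.68^1.84 = 13.92 m³/s

13.9 m³/s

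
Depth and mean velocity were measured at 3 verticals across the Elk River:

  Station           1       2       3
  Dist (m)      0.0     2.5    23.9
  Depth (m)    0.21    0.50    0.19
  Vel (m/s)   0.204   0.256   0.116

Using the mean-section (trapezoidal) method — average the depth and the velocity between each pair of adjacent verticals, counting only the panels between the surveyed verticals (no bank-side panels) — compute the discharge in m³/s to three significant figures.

Panel 1-2: Δb = 2.5 m, d̄ = (0.21+0.50)/2 = 0.355, v̄ = (0.204+0.256)/2 = 0.23 → q = 2.5×0.355×0.23 = 0.2041 m³/s
Panel 2-3: Δb = 21.4 m, d̄ = (0.50+0.19)/2 = 0.345, v̄ = (0.256+0.116)/2 = 0.186 → q = 21.4×0.345×0.186 = 1.373 m³/s
Q = Σ q = 1.577 m³/s

1.58 m³/s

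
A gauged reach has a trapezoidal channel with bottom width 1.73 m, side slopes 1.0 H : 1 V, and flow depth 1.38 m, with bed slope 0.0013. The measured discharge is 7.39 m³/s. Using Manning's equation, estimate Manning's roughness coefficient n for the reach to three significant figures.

0.0175

A = (b + z·y)·y = (1.73 + 1.0×1.38)×1.38 = 4.292 m²
P = b + 2y√(1+z²) = 1.73 + 2×1.38×√(1+1.0²) = 5.633 m
R = A/P = 4.292/5.633 = 0.7619 m
n = (1/Q)·A·R^(2/3)·S^(1/2) = (1/7.39) × 4.292 × 0.8342 × 0.03606 = 0.01747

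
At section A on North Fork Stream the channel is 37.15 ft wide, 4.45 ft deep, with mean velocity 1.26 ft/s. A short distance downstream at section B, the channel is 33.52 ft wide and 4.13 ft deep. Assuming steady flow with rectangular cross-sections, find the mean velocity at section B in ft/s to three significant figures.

1.50 ft/s

Q = A₁V₁ = (37.15×4.45) × 1.26 = 208.3 ft³/s
A₂ = 33.52 × 4.13 = 138.4 ft²
V₂ = Q/A₂ = 208.3/138.4 = 1.505 ft/s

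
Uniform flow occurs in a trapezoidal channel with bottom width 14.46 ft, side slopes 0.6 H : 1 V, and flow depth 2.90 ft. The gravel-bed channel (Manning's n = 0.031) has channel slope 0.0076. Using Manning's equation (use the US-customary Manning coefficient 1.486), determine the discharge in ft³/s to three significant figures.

333 ft³/s

A = (b + z·y)·y = (14.46 + 0.6×2.90)×2.90 = 46.98 ft²
P = b + 2y√(1+z²) = 14.46 + 2×2.90×√(1+0.6²) = 21.22 ft
R = A/P = 46.98/21.22 = 2.214 ft
Q = (1.486/n)·A·R^(2/3)·S^(1/2) = (1.486/0.031) × 46.98 × 2.214^(2/3) × 0.0076^(1/2) = 333.5 ft³/s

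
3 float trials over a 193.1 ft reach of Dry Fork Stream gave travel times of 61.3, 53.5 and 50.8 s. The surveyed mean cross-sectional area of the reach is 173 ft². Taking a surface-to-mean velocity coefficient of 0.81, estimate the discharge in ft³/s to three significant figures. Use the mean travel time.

490 ft³/s

t̄ = (61.3 + 53.5 + 50.8) / 3 = 55.2 s
v_surface = L / t̄ = 193.1 / 55.2 = 3.498 ft/s
v_mean = 0.81 × 3.498 = 2.834 ft/s
Q = A × v_mean = 173 × 2.834 = 490.2 ft³/s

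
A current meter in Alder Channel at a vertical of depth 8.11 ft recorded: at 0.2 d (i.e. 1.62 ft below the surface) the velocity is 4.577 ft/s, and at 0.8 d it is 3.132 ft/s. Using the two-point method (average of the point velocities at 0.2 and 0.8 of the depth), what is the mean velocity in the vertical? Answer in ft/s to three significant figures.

3.85 ft/s

v̄ = (4.577 + 3.132) / 2 = 3.855 ft/s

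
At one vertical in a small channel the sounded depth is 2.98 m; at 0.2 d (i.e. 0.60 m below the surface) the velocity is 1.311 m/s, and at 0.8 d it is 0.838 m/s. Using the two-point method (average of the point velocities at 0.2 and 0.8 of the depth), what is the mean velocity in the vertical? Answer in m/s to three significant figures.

v̄ = (1.311 + 0.838) / 2 = 1.075 m/s

1.07 m/s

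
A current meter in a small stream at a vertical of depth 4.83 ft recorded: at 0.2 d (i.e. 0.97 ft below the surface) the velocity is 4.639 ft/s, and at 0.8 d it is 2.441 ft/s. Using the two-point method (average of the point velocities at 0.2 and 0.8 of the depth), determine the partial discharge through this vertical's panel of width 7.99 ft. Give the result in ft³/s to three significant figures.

v̄ = (4.639 + 2.441) / 2 = 3.540 ft/s
q = v̄ × d × w = 3.540 × 4.83 × 7.99 = 136.6 ft³/s

137 ft³/s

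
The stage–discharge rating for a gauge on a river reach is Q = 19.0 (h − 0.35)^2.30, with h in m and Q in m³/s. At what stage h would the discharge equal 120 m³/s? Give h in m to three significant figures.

2.58 m

h − h₀ = (Q/C)^(1/b) = (120/19.0)^(1/2.30) = 2.228 m
h = 0.35 + 2.228 = 2.578 m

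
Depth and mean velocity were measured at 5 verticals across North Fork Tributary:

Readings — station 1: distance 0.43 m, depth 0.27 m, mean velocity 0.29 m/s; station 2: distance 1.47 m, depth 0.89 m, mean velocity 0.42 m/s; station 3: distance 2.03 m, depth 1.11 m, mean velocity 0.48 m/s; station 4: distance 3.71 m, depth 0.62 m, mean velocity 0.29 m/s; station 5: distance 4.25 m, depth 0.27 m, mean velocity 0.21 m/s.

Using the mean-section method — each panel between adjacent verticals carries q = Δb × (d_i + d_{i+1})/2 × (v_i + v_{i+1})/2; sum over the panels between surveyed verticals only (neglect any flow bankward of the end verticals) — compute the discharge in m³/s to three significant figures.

Panel 1-2: Δb = 1.04 m, d̄ = (0.27+0.89)/2 = 0.58, v̄ = (0.29+0.42)/2 = 0.355 → q = 1.04×0.58×0.355 = 0.2141 m³/s
Panel 2-3: Δb = 0.56 m, d̄ = (0.89+1.11)/2 = 1, v̄ = (0.42+0.48)/2 = 0.45 → q = 0.56×1×0.45 = 0.2520 m³/s
Panel 3-4: Δb = 1.68 m, d̄ = (1.11+0.62)/2 = 0.865, v̄ = (0.48+0.29)/2 = 0.385 → q = 1.68×0.865×0.385 = 0.5595 m³/s
Panel 4-5: Δb = 0.54 m, d̄ = (0.62+0.27)/2 = 0.445, v̄ = (0.29+0.21)/2 = 0.25 → q = 0.54×0.445×0.25 = 0.06008 m³/s
Q = Σ q = 1.086 m³/s

1.09 m³/s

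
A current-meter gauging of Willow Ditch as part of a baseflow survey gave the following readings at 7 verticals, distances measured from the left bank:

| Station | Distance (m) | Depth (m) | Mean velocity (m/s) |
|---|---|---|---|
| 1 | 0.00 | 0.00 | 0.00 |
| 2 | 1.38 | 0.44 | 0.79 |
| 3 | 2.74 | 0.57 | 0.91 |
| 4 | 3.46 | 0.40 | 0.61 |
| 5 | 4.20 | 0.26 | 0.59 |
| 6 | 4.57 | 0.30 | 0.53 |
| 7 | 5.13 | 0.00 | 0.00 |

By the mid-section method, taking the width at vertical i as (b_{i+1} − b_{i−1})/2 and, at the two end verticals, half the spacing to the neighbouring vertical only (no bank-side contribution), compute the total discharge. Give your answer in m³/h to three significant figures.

w_2 = (2.74 − 0.00)/2 = 1.37 m; q_2 = 0.79 × 0.44 × 1.37 = 0.4762 m³/s
w_3 = (3.46 − 1.38)/2 = 1.04 m; q_3 = 0.91 × 0.57 × 1.04 = 0.5394 m³/s
w_4 = (4.20 − 2.74)/2 = 0.73 m; q_4 = 0.61 × 0.40 × 0.73 = 0.1781 m³/s
w_5 = (4.57 − 3.46)/2 = 0.555 m; q_5 = 0.59 × 0.26 × 0.555 = 0.08514 m³/s
w_6 = (5.13 − 4.20)/2 = 0.465 m; q_6 = 0.53 × 0.30 × 0.465 = 0.07394 m³/s
Stations 1, 7 contribute zero (depth or velocity is 0).
Q = Σ qᵢ = 1.353 m³/s
= 1.353 × 3600 = 4870 m³/h

4870 m³/h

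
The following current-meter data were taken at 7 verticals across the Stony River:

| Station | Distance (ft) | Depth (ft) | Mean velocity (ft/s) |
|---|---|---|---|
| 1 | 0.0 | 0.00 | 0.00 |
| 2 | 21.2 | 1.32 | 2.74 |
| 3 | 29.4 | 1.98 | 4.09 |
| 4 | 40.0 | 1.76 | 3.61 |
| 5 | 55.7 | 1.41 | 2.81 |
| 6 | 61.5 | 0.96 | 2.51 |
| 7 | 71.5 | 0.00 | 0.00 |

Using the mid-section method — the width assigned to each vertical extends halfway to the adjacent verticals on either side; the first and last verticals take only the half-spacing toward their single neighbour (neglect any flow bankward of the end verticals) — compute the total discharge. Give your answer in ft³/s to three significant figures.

274 ft³/s

w_2 = (29.4 − 0.0)/2 = 14.7 ft; q_2 = 2.74 × 1.32 × 14.7 = 53.17 ft³/s
w_3 = (40.0 − 21.2)/2 = 9.4 ft; q_3 = 4.09 × 1.98 × 9.4 = 76.12 ft³/s
w_4 = (55.7 − 29.4)/2 = 13.15 ft; q_4 = 3.61 × 1.76 × 13.15 = 83.55 ft³/s
w_5 = (61.5 − 40.0)/2 = 10.75 ft; q_5 = 2.81 × 1.41 × 10.75 = 42.59 ft³/s
w_6 = (71.5 − 55.7)/2 = 7.9 ft; q_6 = 2.51 × 0.96 × 7.9 = 19.04 ft³/s
Stations 1, 7 contribute zero (depth or velocity is 0).
Q = Σ qᵢ = 274.5 ft³/s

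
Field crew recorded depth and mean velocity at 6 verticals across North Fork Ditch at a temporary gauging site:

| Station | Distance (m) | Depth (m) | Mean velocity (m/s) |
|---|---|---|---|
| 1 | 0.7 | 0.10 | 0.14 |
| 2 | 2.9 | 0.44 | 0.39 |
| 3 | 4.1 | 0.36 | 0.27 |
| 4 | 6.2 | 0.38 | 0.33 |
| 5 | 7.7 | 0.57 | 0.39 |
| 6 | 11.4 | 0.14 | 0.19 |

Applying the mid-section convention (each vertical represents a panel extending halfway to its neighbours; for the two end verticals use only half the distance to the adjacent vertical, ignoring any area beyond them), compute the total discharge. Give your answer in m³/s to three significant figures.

w_1 = (2.9 − 0.7)/2 = 1.1 m; q_1 = 0.14 × 0.10 × 1.1 = 0.01540 m³/s
w_2 = (4.1 − 0.7)/2 = 1.7 m; q_2 = 0.39 × 0.44 × 1.7 = 0.2917 m³/s
w_3 = (6.2 − 2.9)/2 = 1.65 m; q_3 = 0.27 × 0.36 × 1.65 = 0.1604 m³/s
w_4 = (7.7 − 4.1)/2 = 1.8 m; q_4 = 0.33 × 0.38 × 1.8 = 0.2257 m³/s
w_5 = (11.4 − 6.2)/2 = 2.6 m; q_5 = 0.39 × 0.57 × 2.6 = 0.5780 m³/s
w_6 = (11.4 − 7.7)/2 = 1.85 m; q_6 = 0.19 × 0.14 × 1.85 = 0.04921 m³/s
Q = Σ qᵢ = 1.320 m³/s

1.32 m³/s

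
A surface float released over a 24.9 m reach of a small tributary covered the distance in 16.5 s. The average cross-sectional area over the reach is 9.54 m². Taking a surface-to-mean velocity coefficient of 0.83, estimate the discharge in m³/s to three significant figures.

v_surface = L / t̄ = 24.9 / 16.5 = 1.509 m/s
v_mean = 0.83 × 1.509 = 1.253 m/s
Q = A × v_mean = 9.54 × 1.253 = 11.95 m³/s

11.9 m³/s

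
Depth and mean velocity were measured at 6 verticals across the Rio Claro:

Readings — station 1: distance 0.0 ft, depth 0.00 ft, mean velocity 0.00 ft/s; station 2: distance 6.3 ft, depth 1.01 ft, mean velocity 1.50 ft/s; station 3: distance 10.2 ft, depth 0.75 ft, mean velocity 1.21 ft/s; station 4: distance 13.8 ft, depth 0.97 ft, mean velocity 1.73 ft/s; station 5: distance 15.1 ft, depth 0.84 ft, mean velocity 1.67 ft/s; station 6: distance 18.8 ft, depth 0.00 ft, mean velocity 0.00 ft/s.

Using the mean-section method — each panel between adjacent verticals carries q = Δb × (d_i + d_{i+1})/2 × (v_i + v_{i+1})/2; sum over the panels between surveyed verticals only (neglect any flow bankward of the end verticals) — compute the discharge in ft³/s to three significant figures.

14.9 ft³/s

Panel 1-2: Δb = 6.3 ft, d̄ = (0.00+1.01)/2 = 0.505, v̄ = (0.00+1.50)/2 = 0.75 → q = 6.3×0.505×0.75 = 2.386 ft³/s
Panel 2-3: Δb = 3.9 ft, d̄ = (1.01+0.75)/2 = 0.88, v̄ = (1.50+1.21)/2 = 1.355 → q = 3.9×0.88×1.355 = 4.650 ft³/s
Panel 3-4: Δb = 3.6 ft, d̄ = (0.75+0.97)/2 = 0.86, v̄ = (1.21+1.73)/2 = 1.47 → q = 3.6×0.86×1.47 = 4.551 ft³/s
Panel 4-5: Δb = 1.3 ft, d̄ = (0.97+0.84)/2 = 0.905, v̄ = (1.73+1.67)/2 = 1.7 → q = 1.3×0.905×1.7 = 2.000 ft³/s
Panel 5-6: Δb = 3.7 ft, d̄ = (0.84+0.00)/2 = 0.42, v̄ = (1.67+0.00)/2 = 0.835 → q = 3.7×0.42×0.835 = 1.298 ft³/s
Q = Σ q = 14.89 ft³/s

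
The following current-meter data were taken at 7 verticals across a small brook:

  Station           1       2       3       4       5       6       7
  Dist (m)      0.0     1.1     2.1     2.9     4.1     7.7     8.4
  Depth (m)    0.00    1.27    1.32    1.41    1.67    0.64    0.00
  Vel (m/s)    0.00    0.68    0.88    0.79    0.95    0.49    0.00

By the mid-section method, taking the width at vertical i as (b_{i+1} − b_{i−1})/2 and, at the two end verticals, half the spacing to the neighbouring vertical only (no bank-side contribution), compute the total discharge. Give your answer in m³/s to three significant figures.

w_2 = (2.1 − 0.0)/2 = 1.05 m; q_2 = 0.68 × 1.27 × 1.05 = 0.9068 m³/s
w_3 = (2.9 − 1.1)/2 = 0.9 m; q_3 = 0.88 × 1.32 × 0.9 = 1.045 m³/s
w_4 = (4.1 − 2.1)/2 = 1 m; q_4 = 0.79 × 1.41 × 1 = 1.114 m³/s
w_5 = (7.7 − 2.9)/2 = 2.4 m; q_5 = 0.95 × 1.67 × 2.4 = 3.808 m³/s
w_6 = (8.4 − 4.1)/2 = 2.15 m; q_6 = 0.49 × 0.64 × 2.15 = 0.6742 m³/s
Stations 1, 7 contribute zero (depth or velocity is 0).
Q = Σ qᵢ = 7.548 m³/s

7.55 m³/s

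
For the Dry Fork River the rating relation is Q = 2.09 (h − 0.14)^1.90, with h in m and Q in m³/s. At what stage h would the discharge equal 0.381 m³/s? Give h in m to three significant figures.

h − h₀ = (Q/C)^(1/b) = (0.381/2.09)^(1/1.90) = 0.4083 m
h = 0.14 + 0.4083 = 0.5483 m

0.548 m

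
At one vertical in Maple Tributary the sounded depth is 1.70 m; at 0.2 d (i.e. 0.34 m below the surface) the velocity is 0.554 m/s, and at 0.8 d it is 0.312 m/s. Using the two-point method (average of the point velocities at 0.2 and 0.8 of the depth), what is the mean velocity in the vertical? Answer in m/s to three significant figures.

v̄ = (0.554 + 0.312) / 2 = 0.4330 m/s

0.433 m/s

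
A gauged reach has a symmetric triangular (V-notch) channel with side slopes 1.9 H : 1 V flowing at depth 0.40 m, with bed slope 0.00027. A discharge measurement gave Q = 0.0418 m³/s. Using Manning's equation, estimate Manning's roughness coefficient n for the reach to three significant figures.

A = z·y² = 1.9×0.40² = 0.3040 m²
P = 2y√(1+z²) = 2×0.40×√(1+1.9²) = 1.718 m
R = A/P = 0.3040/1.718 = 0.1770 m
n = (1/Q)·A·R^(2/3)·S^(1/2) = (1/0.0418) × 0.3040 × 0.3152 × 0.01643 = 0.03767

0.0377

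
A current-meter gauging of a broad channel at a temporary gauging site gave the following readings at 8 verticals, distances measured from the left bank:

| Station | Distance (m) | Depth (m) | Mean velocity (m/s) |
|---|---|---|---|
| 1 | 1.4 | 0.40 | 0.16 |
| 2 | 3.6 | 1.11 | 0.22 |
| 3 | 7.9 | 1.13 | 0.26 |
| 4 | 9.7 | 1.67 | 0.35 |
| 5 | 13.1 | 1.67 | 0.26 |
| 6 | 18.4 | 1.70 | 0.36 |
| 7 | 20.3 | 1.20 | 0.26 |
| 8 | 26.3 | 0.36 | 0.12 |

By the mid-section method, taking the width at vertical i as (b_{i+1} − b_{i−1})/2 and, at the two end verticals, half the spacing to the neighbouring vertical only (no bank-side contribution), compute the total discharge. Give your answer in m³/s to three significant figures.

8.73 m³/s

w_1 = (3.6 − 1.4)/2 = 1.1 m; q_1 = 0.16 × 0.40 × 1.1 = 0.07040 m³/s
w_2 = (7.9 − 1.4)/2 = 3.25 m; q_2 = 0.22 × 1.11 × 3.25 = 0.7937 m³/s
w_3 = (9.7 − 3.6)/2 = 3.05 m; q_3 = 0.26 × 1.13 × 3.05 = 0.8961 m³/s
w_4 = (13.1 − 7.9)/2 = 2.6 m; q_4 = 0.35 × 1.67 × 2.6 = 1.520 m³/s
w_5 = (18.4 − 9.7)/2 = 4.35 m; q_5 = 0.26 × 1.67 × 4.35 = 1.889 m³/s
w_6 = (20.3 − 13.1)/2 = 3.6 m; q_6 = 0.36 × 1.70 × 3.6 = 2.203 m³/s
w_7 = (26.3 − 18.4)/2 = 3.95 m; q_7 = 0.26 × 1.20 × 3.95 = 1.232 m³/s
w_8 = (26.3 − 20.3)/2 = 3 m; q_8 = 0.12 × 0.36 × 3 = 0.1296 m³/s
Q = Σ qᵢ = 8.734 m³/s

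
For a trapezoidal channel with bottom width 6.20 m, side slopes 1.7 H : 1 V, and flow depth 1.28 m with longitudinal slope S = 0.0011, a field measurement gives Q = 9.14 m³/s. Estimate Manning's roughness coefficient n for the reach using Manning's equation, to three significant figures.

A = (b + z·y)·y = (6.20 + 1.7×1.28)×1.28 = 10.72 m²
P = b + 2y√(1+z²) = 6.20 + 2×1.28×√(1+1.7²) = 11.25 m
R = A/P = 10.72/11.25 = 0.9531 m
n = (1/Q)·A·R^(2/3)·S^(1/2) = (1/9.14) × 10.72 × 0.9685 × 0.03317 = 0.03768

0.0377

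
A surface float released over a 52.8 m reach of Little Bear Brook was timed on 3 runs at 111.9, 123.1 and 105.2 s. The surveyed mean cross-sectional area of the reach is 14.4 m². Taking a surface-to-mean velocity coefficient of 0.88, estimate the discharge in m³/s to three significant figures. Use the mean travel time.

t̄ = (111.9 + 123.1 + 105.2) / 3 = 113.4 s
v_surface = L / t̄ = 52.8 / 113.4 = 0.4656 m/s
v_mean = 0.88 × 0.4656 = 0.4097 m/s
Q = A × v_mean = 14.4 × 0.4097 = 5.900 m³/s

5.90 m³/s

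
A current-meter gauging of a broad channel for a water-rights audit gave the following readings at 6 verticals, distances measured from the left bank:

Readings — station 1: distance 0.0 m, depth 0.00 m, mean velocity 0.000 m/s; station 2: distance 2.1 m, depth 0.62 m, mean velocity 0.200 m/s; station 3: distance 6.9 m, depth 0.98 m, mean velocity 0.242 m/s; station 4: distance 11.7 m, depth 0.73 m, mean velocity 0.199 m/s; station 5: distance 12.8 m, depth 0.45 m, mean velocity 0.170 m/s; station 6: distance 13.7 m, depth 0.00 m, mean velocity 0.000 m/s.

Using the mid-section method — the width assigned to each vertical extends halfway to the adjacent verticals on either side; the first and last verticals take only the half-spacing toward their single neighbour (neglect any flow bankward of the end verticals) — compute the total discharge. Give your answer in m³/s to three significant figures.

2.07 m³/s

w_2 = (6.9 − 0.0)/2 = 3.45 m; q_2 = 0.200 × 0.62 × 3.45 = 0.4278 m³/s
w_3 = (11.7 − 2.1)/2 = 4.8 m; q_3 = 0.242 × 0.98 × 4.8 = 1.138 m³/s
w_4 = (12.8 − 6.9)/2 = 2.95 m; q_4 = 0.199 × 0.73 × 2.95 = 0.4285 m³/s
w_5 = (13.7 − 11.7)/2 = 1 m; q_5 = 0.170 × 0.45 × 1 = 0.07650 m³/s
Stations 1, 6 contribute zero (depth or velocity is 0).
Q = Σ qᵢ = 2.071 m³/s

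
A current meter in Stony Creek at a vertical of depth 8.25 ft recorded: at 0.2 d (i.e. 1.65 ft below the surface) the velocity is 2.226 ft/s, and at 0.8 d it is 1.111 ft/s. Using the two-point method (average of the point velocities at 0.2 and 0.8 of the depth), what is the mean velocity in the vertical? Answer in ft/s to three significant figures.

1.67 ft/s

v̄ = (2.226 + 1.111) / 2 = 1.669 ft/s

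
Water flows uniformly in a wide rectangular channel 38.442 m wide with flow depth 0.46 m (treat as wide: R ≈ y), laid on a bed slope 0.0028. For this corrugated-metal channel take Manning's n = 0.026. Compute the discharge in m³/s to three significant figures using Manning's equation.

21.4 m³/s

A = b·y = 38.442 × 0.46 = 17.68 m²
Wide channel: R ≈ y = 0.46 m
Q = (1/n)·A·R^(2/3)·S^(1/2) = (1/0.026) × 17.68 × 0.4600^(2/3) × 0.0028^(1/2) = 21.45 m³/s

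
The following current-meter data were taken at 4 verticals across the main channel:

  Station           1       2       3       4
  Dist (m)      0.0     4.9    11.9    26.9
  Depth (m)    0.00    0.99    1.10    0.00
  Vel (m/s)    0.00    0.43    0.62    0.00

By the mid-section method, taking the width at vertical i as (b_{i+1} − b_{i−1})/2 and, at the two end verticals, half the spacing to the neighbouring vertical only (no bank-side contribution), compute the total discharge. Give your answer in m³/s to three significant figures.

10.0 m³/s

w_2 = (11.9 − 0.0)/2 = 5.95 m; q_2 = 0.43 × 0.99 × 5.95 = 2.533 m³/s
w_3 = (26.9 − 4.9)/2 = 11 m; q_3 = 0.62 × 1.10 × 11 = 7.502 m³/s
Stations 1, 4 contribute zero (depth or velocity is 0).
Q = Σ qᵢ = 10.03 m³/s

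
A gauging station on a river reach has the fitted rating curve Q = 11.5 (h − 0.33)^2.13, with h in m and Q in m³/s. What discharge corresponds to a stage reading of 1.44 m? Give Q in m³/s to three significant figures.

14.4 m³/s

Q = 11.5 × (1.44 − 0.33)^2.13 = 11.5 × 1.11^2.13 = 14.36 m³/s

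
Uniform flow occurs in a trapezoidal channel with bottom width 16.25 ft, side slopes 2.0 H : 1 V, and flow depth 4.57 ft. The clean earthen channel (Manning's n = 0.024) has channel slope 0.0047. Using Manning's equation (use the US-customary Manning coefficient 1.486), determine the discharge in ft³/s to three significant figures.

1060 ft³/s

A = (b + z·y)·y = (16.25 + 2.0×4.57)×4.57 = 116.0 ft²
P = b + 2y√(1+z²) = 16.25 + 2×4.57×√(1+2.0²) = 36.69 ft
R = A/P = 116.0/36.69 = 3.163 ft
Q = (1.486/n)·A·R^(2/3)·S^(1/2) = (1.486/0.024) × 116.0 × 3.163^(2/3) × 0.0047^(1/2) = 1061 ft³/s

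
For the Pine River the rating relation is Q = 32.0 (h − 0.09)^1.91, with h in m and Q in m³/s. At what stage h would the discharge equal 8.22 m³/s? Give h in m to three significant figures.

0.581 m

h − h₀ = (Q/C)^(1/b) = (8.22/32.0)^(1/1.91) = 0.4909 m
h = 0.09 + 0.4909 = 0.5809 m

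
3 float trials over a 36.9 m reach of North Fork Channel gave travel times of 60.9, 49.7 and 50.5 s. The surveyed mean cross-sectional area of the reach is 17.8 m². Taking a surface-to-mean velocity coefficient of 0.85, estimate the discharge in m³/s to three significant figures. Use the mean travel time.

t̄ = (60.9 + 49.7 + 50.5) / 3 = 53.7 s
v_surface = L / t̄ = 36.9 / 53.7 = 0.6872 m/s
v_mean = 0.85 × 0.6872 = 0.5841 m/s
Q = A × v_mean = 17.8 × 0.5841 = 10.40 m³/s

10.4 m³/s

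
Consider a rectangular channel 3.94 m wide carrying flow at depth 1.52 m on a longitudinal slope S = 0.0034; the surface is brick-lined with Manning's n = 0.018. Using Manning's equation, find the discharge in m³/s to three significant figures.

A = b·y = 3.94 × 1.52 = 5.989 m²
P = b + 2y = 3.94 + 2×1.52 = 6.980 m
R = A/P = 5.989/6.980 = 0.8580 m
Q = (1/n)·A·R^(2/3)·S^(1/2) = (1/0.018) × 5.989 × 0.8580^(2/3) × 0.0034^(1/2) = 17.52 m³/s

17.5 m³/s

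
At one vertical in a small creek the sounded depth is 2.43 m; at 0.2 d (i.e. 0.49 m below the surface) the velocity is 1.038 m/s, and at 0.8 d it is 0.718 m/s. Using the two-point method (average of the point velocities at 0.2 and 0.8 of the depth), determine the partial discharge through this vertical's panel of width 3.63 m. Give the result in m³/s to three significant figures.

7.74 m³/s

v̄ = (1.038 + 0.718) / 2 = 0.8780 m/s
q = v̄ × d × w = 0.8780 × 2.43 × 3.63 = 7.745 m³/s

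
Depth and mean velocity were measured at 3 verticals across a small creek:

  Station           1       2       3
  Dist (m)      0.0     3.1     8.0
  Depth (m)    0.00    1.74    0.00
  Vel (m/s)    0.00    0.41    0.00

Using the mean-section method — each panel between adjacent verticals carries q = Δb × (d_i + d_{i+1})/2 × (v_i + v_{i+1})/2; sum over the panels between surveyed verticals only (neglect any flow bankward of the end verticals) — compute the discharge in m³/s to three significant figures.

1.43 m³/s

Panel 1-2: Δb = 3.1 m, d̄ = (0.00+1.74)/2 = 0.87, v̄ = (0.00+0.41)/2 = 0.205 → q = 3.1×0.87×0.205 = 0.5529 m³/s
Panel 2-3: Δb = 4.9 m, d̄ = (1.74+0.00)/2 = 0.87, v̄ = (0.41+0.00)/2 = 0.205 → q = 4.9×0.87×0.205 = 0.8739 m³/s
Q = Σ q = 1.427 m³/s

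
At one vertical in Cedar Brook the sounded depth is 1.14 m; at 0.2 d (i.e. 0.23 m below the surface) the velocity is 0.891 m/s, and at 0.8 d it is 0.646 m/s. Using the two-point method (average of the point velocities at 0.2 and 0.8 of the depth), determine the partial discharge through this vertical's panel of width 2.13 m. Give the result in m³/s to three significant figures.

1.87 m³/s

v̄ = (0.891 + 0.646) / 2 = 0.7685 m/s
q = v̄ × d × w = 0.7685 × 1.14 × 2.13 = 1.866 m³/s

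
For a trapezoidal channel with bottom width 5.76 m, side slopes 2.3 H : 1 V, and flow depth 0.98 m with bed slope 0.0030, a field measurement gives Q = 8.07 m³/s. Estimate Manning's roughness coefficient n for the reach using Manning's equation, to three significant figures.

0.0434

A = (b + z·y)·y = (5.76 + 2.3×0.98)×0.98 = 7.854 m²
P = b + 2y√(1+z²) = 5.76 + 2×0.98×√(1+2.3²) = 10.68 m
R = A/P = 7.854/10.68 = 0.7357 m
n = (1/Q)·A·R^(2/3)·S^(1/2) = (1/8.07) × 7.854 × 0.8149 × 0.05477 = 0.04344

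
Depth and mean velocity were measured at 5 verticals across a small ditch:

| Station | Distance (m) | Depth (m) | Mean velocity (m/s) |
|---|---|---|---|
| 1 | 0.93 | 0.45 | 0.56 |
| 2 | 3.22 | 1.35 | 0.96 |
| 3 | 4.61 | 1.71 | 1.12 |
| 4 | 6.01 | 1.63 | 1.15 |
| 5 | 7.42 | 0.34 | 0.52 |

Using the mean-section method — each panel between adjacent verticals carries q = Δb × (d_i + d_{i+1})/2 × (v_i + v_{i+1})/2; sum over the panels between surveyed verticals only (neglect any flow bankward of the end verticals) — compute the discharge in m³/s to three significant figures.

Panel 1-2: Δb = 2.29 m, d̄ = (0.45+1.35)/2 = 0.9, v̄ = (0.56+0.96)/2 = 0.76 → q = 2.29×0.9×0.76 = 1.566 m³/s
Panel 2-3: Δb = 1.39 m, d̄ = (1.35+1.71)/2 = 1.53, v̄ = (0.96+1.12)/2 = 1.04 → q = 1.39×1.53×1.04 = 2.212 m³/s
Panel 3-4: Δb = 1.4 m, d̄ = (1.71+1.63)/2 = 1.67, v̄ = (1.12+1.15)/2 = 1.135 → q = 1.4×1.67×1.135 = 2.654 m³/s
Panel 4-5: Δb = 1.41 m, d̄ = (1.63+0.34)/2 = 0.985, v̄ = (1.15+0.52)/2 = 0.835 → q = 1.41×0.985×0.835 = 1.160 m³/s
Q = Σ q = 7.591 m³/s

7.59 m³/s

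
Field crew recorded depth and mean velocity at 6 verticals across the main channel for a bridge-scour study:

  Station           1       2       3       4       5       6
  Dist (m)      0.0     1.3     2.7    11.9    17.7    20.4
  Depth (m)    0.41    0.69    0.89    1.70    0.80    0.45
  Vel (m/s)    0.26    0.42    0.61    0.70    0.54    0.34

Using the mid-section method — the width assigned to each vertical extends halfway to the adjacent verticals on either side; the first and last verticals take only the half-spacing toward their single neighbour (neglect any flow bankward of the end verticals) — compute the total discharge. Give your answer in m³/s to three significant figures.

14.3 m³/s

w_1 = (1.3 − 0.0)/2 = 0.65 m; q_1 = 0.26 × 0.41 × 0.65 = 0.06929 m³/s
w_2 = (2.7 − 0.0)/2 = 1.35 m; q_2 = 0.42 × 0.69 × 1.35 = 0.3912 m³/s
w_3 = (11.9 − 1.3)/2 = 5.3 m; q_3 = 0.61 × 0.89 × 5.3 = 2.877 m³/s
w_4 = (17.7 − 2.7)/2 = 7.5 m; q_4 = 0.70 × 1.70 × 7.5 = 8.925 m³/s
w_5 = (20.4 − 11.9)/2 = 4.25 m; q_5 = 0.54 × 0.80 × 4.25 = 1.836 m³/s
w_6 = (20.4 − 17.7)/2 = 1.35 m; q_6 = 0.34 × 0.45 × 1.35 = 0.2066 m³/s
Q = Σ qᵢ = 14.31 m³/s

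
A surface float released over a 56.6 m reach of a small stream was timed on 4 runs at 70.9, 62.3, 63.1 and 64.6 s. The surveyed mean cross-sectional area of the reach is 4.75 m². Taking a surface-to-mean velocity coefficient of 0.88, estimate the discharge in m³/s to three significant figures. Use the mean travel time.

3.63 m³/s

t̄ = (70.9 + 62.3 + 63.1 + 64.6) / 4 = 65.225 s
v_surface = L / t̄ = 56.6 / 65.225 = 0.8678 m/s
v_mean = 0.88 × 0.8678 = 0.7636 m/s
Q = A × v_mean = 4.75 × 0.7636 = 3.627 m³/s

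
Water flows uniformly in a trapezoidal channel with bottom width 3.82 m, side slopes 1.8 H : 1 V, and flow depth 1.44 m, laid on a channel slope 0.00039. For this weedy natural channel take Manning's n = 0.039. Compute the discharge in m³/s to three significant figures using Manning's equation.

A = (b + z·y)·y = (3.82 + 1.8×1.44)×1.44 = 9.233 m²
P = b + 2y√(1+z²) = 3.82 + 2×1.44×√(1+1.8²) = 9.750 m
R = A/P = 9.233/9.750 = 0.9470 m
Q = (1/n)·A·R^(2/3)·S^(1/2) = (1/0.039) × 9.233 × 0.9470^(2/3) × 0.00039^(1/2) = 4.509 m³/s

4.51 m³/s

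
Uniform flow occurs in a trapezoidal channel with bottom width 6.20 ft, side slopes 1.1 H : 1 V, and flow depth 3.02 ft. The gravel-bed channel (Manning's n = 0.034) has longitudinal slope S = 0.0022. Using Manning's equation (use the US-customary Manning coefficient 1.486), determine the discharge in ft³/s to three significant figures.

A = (b + z·y)·y = (6.20 + 1.1×3.02)×3.02 = 28.76 ft²
P = b + 2y√(1+z²) = 6.20 + 2×3.02×√(1+1.1²) = 15.18 ft
R = A/P = 28.76/15.18 = 1.894 ft
Q = (1.486/n)·A·R^(2/3)·S^(1/2) = (1.486/0.034) × 28.76 × 1.894^(2/3) × 0.0022^(1/2) = 90.26 ft³/s

90.3 ft³/s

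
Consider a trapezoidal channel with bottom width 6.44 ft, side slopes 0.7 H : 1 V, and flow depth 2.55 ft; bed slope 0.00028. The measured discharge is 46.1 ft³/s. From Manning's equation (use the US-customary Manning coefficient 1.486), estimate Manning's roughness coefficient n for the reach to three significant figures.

0.0158

A = (b + z·y)·y = (6.44 + 0.7×2.55)×2.55 = 20.97 ft²
P = b + 2y√(1+z²) = 6.44 + 2×2.55×√(1+0.7²) = 12.67 ft
R = A/P = 20.97/12.67 = 1.656 ft
n = (1.486/Q)·A·R^(2/3)·S^(1/2) = (1.486/46.1) × 20.97 × 1.400 × 0.01673 = 0.01583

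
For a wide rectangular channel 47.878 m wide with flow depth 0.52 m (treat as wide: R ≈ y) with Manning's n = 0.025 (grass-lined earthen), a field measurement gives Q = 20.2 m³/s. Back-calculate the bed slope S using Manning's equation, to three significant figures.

0.000984

A = b·y = 47.878 × 0.52 = 24.90 m²
Wide channel: R ≈ y = 0.52 m
S = (Q·n / (1·A·R^(2/3)))² = (20.2×0.025 / (1×24.90×0.6466))² = 0.0009839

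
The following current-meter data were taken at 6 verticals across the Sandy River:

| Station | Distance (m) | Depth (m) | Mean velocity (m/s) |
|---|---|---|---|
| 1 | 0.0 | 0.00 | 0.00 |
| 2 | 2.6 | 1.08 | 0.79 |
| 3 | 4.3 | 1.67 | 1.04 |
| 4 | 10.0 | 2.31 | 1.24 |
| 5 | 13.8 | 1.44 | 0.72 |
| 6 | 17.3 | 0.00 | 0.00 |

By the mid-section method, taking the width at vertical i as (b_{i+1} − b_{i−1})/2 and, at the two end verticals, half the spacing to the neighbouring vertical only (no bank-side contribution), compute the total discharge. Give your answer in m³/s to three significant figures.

25.7 m³/s

w_2 = (4.3 − 0.0)/2 = 2.15 m; q_2 = 0.79 × 1.08 × 2.15 = 1.834 m³/s
w_3 = (10.0 − 2.6)/2 = 3.7 m; q_3 = 1.04 × 1.67 × 3.7 = 6.426 m³/s
w_4 = (13.8 − 4.3)/2 = 4.75 m; q_4 = 1.24 × 2.31 × 4.75 = 13.61 m³/s
w_5 = (17.3 − 10.0)/2 = 3.65 m; q_5 = 0.72 × 1.44 × 3.65 = 3.784 m³/s
Stations 1, 6 contribute zero (depth or velocity is 0).
Q = Σ qᵢ = 25.65 m³/s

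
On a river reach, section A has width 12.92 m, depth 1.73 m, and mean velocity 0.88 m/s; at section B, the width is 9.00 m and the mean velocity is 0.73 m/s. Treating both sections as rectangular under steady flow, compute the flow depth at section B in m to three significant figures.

2.99 m

Q = A₁V₁ = (12.92×1.73) × 0.88 = 19.67 m³/s
d₂ = Q/(b₂ V₂) = 19.67/(9.00×0.73) = 2.994 m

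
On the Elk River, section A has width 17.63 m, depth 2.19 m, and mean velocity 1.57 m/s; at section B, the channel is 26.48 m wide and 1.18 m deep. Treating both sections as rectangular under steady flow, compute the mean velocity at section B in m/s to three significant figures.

1.94 m/s

Q = A₁V₁ = (17.63×2.19) × 1.57 = 60.62 m³/s
A₂ = 26.48 × 1.18 = 31.25 m²
V₂ = Q/A₂ = 60.62/31.25 = 1.940 m/s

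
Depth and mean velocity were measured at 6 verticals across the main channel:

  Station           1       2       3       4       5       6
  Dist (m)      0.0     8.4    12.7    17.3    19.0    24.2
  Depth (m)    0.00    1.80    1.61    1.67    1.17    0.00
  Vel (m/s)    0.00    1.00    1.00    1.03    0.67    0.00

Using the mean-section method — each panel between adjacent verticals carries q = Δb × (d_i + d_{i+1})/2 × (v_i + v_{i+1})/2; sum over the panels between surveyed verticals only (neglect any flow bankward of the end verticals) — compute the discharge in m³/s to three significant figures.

Panel 1-2: Δb = 8.4 m, d̄ = (0.00+1.80)/2 = 0.9, v̄ = (0.00+1.00)/2 = 0.5 → q = 8.4×0.9×0.5 = 3.780 m³/s
Panel 2-3: Δb = 4.3 m, d̄ = (1.80+1.61)/2 = 1.705, v̄ = (1.00+1.00)/2 = 1 → q = 4.3×1.705×1 = 7.332 m³/s
Panel 3-4: Δb = 4.6 m, d̄ = (1.61+1.67)/2 = 1.64, v̄ = (1.00+1.03)/2 = 1.015 → q = 4.6×1.64×1.015 = 7.657 m³/s
Panel 4-5: Δb = 1.7 m, d̄ = (1.67+1.17)/2 = 1.42, v̄ = (1.03+0.67)/2 = 0.85 → q = 1.7×1.42×0.85 = 2.052 m³/s
Panel 5-6: Δb = 5.2 m, d̄ = (1.17+0.00)/2 = 0.585, v̄ = (0.67+0.00)/2 = 0.335 → q = 5.2×0.585×0.335 = 1.019 m³/s
Q = Σ q = 21.84 m³/s

21.8 m³/s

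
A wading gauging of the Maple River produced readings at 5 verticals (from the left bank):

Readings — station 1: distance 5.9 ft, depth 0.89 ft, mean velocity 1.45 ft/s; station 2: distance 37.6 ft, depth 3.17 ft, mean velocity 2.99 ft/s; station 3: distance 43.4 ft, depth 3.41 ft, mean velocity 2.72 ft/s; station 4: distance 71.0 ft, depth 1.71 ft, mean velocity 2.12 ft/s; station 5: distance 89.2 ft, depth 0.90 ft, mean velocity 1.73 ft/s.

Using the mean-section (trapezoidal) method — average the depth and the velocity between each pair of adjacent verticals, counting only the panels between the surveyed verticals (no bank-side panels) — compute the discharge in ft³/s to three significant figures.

414 ft³/s

Panel 1-2: Δb = 31.7 ft, d̄ = (0.89+3.17)/2 = 2.03, v̄ = (1.45+2.99)/2 = 2.22 → q = 31.7×2.03×2.22 = 142.9 ft³/s
Panel 2-3: Δb = 5.8 ft, d̄ = (3.17+3.41)/2 = 3.29, v̄ = (2.99+2.72)/2 = 2.855 → q = 5.8×3.29×2.855 = 54.48 ft³/s
Panel 3-4: Δb = 27.6 ft, d̄ = (3.41+1.71)/2 = 2.56, v̄ = (2.72+2.12)/2 = 2.42 → q = 27.6×2.56×2.42 = 171.0 ft³/s
Panel 4-5: Δb = 18.2 ft, d̄ = (1.71+0.90)/2 = 1.305, v̄ = (2.12+1.73)/2 = 1.925 → q = 18.2×1.305×1.925 = 45.72 ft³/s
Q = Σ q = 414.0 ft³/s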